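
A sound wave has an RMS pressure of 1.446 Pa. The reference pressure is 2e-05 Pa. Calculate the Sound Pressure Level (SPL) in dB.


Given values:
  p = 1.446 Pa
  p_ref = 2e-05 Pa
Formula: SPL = 20 * log10(p / p_ref)
Compute ratio: p / p_ref = 1.446 / 2e-05 = 72300
Compute log10: log10(72300) = 4.859138
Multiply: SPL = 20 * 4.859138 = 97.18

97.18 dB


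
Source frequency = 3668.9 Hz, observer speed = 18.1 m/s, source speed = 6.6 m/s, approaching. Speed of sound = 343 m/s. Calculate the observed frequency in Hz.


Given values:
  f_s = 3668.9 Hz, v_o = 18.1 m/s, v_s = 6.6 m/s
  Direction: approaching
Formula: f_o = f_s * (c + v_o) / (c - v_s)
Numerator: c + v_o = 343 + 18.1 = 361.1
Denominator: c - v_s = 343 - 6.6 = 336.4
f_o = 3668.9 * 361.1 / 336.4 = 3938.29

3938.29 Hz


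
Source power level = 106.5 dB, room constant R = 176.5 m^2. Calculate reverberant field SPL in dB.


Given values:
  Lw = 106.5 dB, R = 176.5 m^2
Formula: SPL = Lw + 10 * log10(4 / R)
Compute 4 / R = 4 / 176.5 = 0.022663
Compute 10 * log10(0.022663) = -16.4468
SPL = 106.5 + (-16.4468) = 90.05

90.05 dB


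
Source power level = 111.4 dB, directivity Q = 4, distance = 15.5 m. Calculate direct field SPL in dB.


Given values:
  Lw = 111.4 dB, Q = 4, r = 15.5 m
Formula: SPL = Lw + 10 * log10(Q / (4 * pi * r^2))
Compute 4 * pi * r^2 = 4 * pi * 15.5^2 = 3019.0705
Compute Q / denom = 4 / 3019.0705 = 0.00132491
Compute 10 * log10(0.00132491) = -28.7781
SPL = 111.4 + (-28.7781) = 82.62

82.62 dB


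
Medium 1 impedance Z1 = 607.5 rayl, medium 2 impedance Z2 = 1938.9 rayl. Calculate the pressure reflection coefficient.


Given values:
  Z1 = 607.5 rayl, Z2 = 1938.9 rayl
Formula: R = (Z2 - Z1) / (Z2 + Z1)
Numerator: Z2 - Z1 = 1938.9 - 607.5 = 1331.4
Denominator: Z2 + Z1 = 1938.9 + 607.5 = 2546.4
R = 1331.4 / 2546.4 = 0.5229

0.5229


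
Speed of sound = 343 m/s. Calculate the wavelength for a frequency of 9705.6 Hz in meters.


Given values:
  c = 343 m/s, f = 9705.6 Hz
Formula: lambda = c / f
lambda = 343 / 9705.6
lambda = 0.0353

0.0353 m


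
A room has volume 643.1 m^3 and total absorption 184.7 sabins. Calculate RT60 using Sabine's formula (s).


Given values:
  V = 643.1 m^3
  A = 184.7 sabins
Formula: RT60 = 0.161 * V / A
Numerator: 0.161 * 643.1 = 103.5391
RT60 = 103.5391 / 184.7 = 0.561

0.561 s


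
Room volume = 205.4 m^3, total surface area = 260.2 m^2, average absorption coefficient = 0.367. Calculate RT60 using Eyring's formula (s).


Given values:
  V = 205.4 m^3, S = 260.2 m^2, alpha = 0.367
Formula: RT60 = 0.161 * V / (-S * ln(1 - alpha))
Compute ln(1 - 0.367) = ln(0.633) = -0.457285
Denominator: -260.2 * -0.457285 = 118.9856
Numerator: 0.161 * 205.4 = 33.0694
RT60 = 33.0694 / 118.9856 = 0.278

0.278 s


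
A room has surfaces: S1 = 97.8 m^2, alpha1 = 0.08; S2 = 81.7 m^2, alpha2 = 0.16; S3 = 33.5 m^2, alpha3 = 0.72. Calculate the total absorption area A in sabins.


Given surfaces:
  Surface 1: 97.8 * 0.08 = 7.824
  Surface 2: 81.7 * 0.16 = 13.072
  Surface 3: 33.5 * 0.72 = 24.12
Formula: A = sum(Si * alpha_i)
A = 7.824 + 13.072 + 24.12
A = 45.02

45.02 sabins


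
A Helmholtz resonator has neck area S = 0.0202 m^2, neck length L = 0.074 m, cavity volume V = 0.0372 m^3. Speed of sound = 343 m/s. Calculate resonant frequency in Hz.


Given values:
  S = 0.0202 m^2, L = 0.074 m, V = 0.0372 m^3, c = 343 m/s
Formula: f = (c / (2*pi)) * sqrt(S / (V * L))
Compute V * L = 0.0372 * 0.074 = 0.0027528
Compute S / (V * L) = 0.0202 / 0.0027528 = 7.338
Compute sqrt(7.338) = 2.708874
Compute c / (2*pi) = 343 / 6.283185 = 54.590148
f = 54.590148 * 2.708874 = 147.88

147.88 Hz


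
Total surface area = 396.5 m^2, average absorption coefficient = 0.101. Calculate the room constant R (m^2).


Given values:
  S = 396.5 m^2, alpha = 0.101
Formula: R = S * alpha / (1 - alpha)
Numerator: 396.5 * 0.101 = 40.0465
Denominator: 1 - 0.101 = 0.899
R = 40.0465 / 0.899 = 44.55

44.55 m^2


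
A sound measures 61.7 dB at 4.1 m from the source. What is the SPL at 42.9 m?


Given values:
  SPL1 = 61.7 dB, r1 = 4.1 m, r2 = 42.9 m
Formula: SPL2 = SPL1 - 20 * log10(r2 / r1)
Compute ratio: r2 / r1 = 42.9 / 4.1 = 10.4634
Compute log10: log10(10.4634) = 1.019673
Compute drop: 20 * 1.019673 = 20.3935
SPL2 = 61.7 - 20.3935 = 41.31

41.31 dB


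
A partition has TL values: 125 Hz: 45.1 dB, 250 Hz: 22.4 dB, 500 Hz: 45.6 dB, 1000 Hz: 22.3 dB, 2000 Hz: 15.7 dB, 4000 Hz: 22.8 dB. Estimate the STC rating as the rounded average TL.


Given TL values at each frequency:
  125 Hz: 45.1 dB
  250 Hz: 22.4 dB
  500 Hz: 45.6 dB
  1000 Hz: 22.3 dB
  2000 Hz: 15.7 dB
  4000 Hz: 22.8 dB
Formula: STC ~ round(average of TL values)
Sum = 45.1 + 22.4 + 45.6 + 22.3 + 15.7 + 22.8 = 173.9
Average = 173.9 / 6 = 28.98
Rounded: 29

29


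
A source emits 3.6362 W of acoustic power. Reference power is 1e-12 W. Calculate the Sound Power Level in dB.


Given values:
  W = 3.6362 W
  W_ref = 1e-12 W
Formula: SWL = 10 * log10(W / W_ref)
Compute ratio: W / W_ref = 3636200000000
Compute log10: log10(3636200000000) = 12.560648
Multiply: SWL = 10 * 12.560648 = 125.61

125.61 dB


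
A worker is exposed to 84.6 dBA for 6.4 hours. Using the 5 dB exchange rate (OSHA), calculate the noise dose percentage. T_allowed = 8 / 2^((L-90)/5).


Given values:
  L = 84.6 dBA, T = 6.4 hours
Formula: T_allowed = 8 / 2^((L - 90) / 5)
Compute exponent: (84.6 - 90) / 5 = -1.08
Compute 2^(-1.08) = 0.473029
T_allowed = 8 / 0.473029 = 16.912282 hours
Dose = (T / T_allowed) * 100
Dose = (6.4 / 16.912282) * 100 = 37.84

37.84 %


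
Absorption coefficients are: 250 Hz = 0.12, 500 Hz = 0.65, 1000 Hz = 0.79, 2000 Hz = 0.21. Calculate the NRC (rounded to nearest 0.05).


Given values:
  a_250 = 0.12, a_500 = 0.65
  a_1000 = 0.79, a_2000 = 0.21
Formula: NRC = (a250 + a500 + a1000 + a2000) / 4
Sum = 0.12 + 0.65 + 0.79 + 0.21 = 1.77
NRC = 1.77 / 4 = 0.4425
Rounded to nearest 0.05: 0.45

0.45


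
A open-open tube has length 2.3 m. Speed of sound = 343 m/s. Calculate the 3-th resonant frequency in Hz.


Given values:
  Tube type: open-open, L = 2.3 m, c = 343 m/s, n = 3
Formula: f_n = n * c / (2 * L)
Compute 2 * L = 2 * 2.3 = 4.6
f = 3 * 343 / 4.6
f = 223.7

223.7 Hz


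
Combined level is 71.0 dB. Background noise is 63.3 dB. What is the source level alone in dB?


Given values:
  L_total = 71.0 dB, L_bg = 63.3 dB
Formula: L_source = 10 * log10(10^(L_total/10) - 10^(L_bg/10))
Convert to linear:
  10^(71.0/10) = 12589254.1179
  10^(63.3/10) = 2137962.0895
Difference: 12589254.1179 - 2137962.0895 = 10451292.0284
L_source = 10 * log10(10451292.0284) = 70.19

70.19 dB


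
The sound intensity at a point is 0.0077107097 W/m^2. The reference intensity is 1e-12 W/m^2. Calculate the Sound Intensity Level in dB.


Given values:
  I = 0.0077107097 W/m^2
  I_ref = 1e-12 W/m^2
Formula: SIL = 10 * log10(I / I_ref)
Compute ratio: I / I_ref = 7710709700
Compute log10: log10(7710709700) = 9.887094
Multiply: SIL = 10 * 9.887094 = 98.87

98.87 dB


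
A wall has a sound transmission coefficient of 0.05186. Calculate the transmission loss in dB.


Given values:
  tau = 0.05186
Formula: TL = 10 * log10(1 / tau)
Compute 1 / tau = 1 / 0.05186 = 19.2827
Compute log10(19.2827) = 1.285168
TL = 10 * 1.285168 = 12.85

12.85 dB


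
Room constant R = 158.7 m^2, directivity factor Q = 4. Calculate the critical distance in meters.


Given values:
  R = 158.7 m^2, Q = 4
Formula: d_c = 0.141 * sqrt(Q * R)
Compute Q * R = 4 * 158.7 = 634.8
Compute sqrt(634.8) = 25.1952
d_c = 0.141 * 25.1952 = 3.553

3.553 m


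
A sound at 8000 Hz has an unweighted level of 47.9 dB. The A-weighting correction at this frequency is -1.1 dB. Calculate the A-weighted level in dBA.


Given values:
  SPL = 47.9 dB
  A-weighting at 8000 Hz = -1.1 dB
Formula: L_A = SPL + A_weight
L_A = 47.9 + (-1.1)
L_A = 46.8

46.8 dBA


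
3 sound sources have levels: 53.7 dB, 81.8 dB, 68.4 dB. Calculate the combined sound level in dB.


Formula: L_total = 10 * log10( sum(10^(Li/10)) )
  Source 1: 10^(53.7/10) = 234422.8815
  Source 2: 10^(81.8/10) = 151356124.8436
  Source 3: 10^(68.4/10) = 6918309.7092
Sum of linear values = 158508857.4343
L_total = 10 * log10(158508857.4343) = 82.0

82.0 dB


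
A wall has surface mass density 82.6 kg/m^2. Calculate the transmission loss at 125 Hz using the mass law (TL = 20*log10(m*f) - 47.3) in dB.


Given values:
  m = 82.6 kg/m^2, f = 125 Hz
Formula: TL = 20 * log10(m * f) - 47.3
Compute m * f = 82.6 * 125 = 10325.0
Compute log10(10325.0) = 4.01389
Compute 20 * 4.01389 = 80.2778
TL = 80.2778 - 47.3 = 32.98

32.98 dB


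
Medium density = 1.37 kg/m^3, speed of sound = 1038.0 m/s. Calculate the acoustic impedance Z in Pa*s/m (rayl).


Given values:
  rho = 1.37 kg/m^3
  c = 1038.0 m/s
Formula: Z = rho * c
Z = 1.37 * 1038.0
Z = 1422.06

1422.06 rayl


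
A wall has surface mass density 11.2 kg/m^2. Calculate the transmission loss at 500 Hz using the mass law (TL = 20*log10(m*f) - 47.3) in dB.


Given values:
  m = 11.2 kg/m^2, f = 500 Hz
Formula: TL = 20 * log10(m * f) - 47.3
Compute m * f = 11.2 * 500 = 5600.0
Compute log10(5600.0) = 3.748188
Compute 20 * 3.748188 = 74.9638
TL = 74.9638 - 47.3 = 27.66

27.66 dB


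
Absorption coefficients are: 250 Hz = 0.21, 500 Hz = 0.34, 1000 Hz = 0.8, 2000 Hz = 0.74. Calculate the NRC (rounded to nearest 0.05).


Given values:
  a_250 = 0.21, a_500 = 0.34
  a_1000 = 0.8, a_2000 = 0.74
Formula: NRC = (a250 + a500 + a1000 + a2000) / 4
Sum = 0.21 + 0.34 + 0.8 + 0.74 = 2.09
NRC = 2.09 / 4 = 0.5225
Rounded to nearest 0.05: 0.5

0.5


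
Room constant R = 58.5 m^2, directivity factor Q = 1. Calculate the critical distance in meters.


Given values:
  R = 58.5 m^2, Q = 1
Formula: d_c = 0.141 * sqrt(Q * R)
Compute Q * R = 1 * 58.5 = 58.5
Compute sqrt(58.5) = 7.6485
d_c = 0.141 * 7.6485 = 1.078

1.078 m


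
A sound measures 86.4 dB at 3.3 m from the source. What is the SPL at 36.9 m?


Given values:
  SPL1 = 86.4 dB, r1 = 3.3 m, r2 = 36.9 m
Formula: SPL2 = SPL1 - 20 * log10(r2 / r1)
Compute ratio: r2 / r1 = 36.9 / 3.3 = 11.1818
Compute log10: log10(11.1818) = 1.048512
Compute drop: 20 * 1.048512 = 20.9702
SPL2 = 86.4 - 20.9702 = 65.43

65.43 dB


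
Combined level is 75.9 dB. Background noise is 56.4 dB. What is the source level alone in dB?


Given values:
  L_total = 75.9 dB, L_bg = 56.4 dB
Formula: L_source = 10 * log10(10^(L_total/10) - 10^(L_bg/10))
Convert to linear:
  10^(75.9/10) = 38904514.4994
  10^(56.4/10) = 436515.8322
Difference: 38904514.4994 - 436515.8322 = 38467998.6672
L_source = 10 * log10(38467998.6672) = 75.85

75.85 dB


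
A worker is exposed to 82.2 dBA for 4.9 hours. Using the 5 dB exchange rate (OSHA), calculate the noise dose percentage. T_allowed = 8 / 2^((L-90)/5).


Given values:
  L = 82.2 dBA, T = 4.9 hours
Formula: T_allowed = 8 / 2^((L - 90) / 5)
Compute exponent: (82.2 - 90) / 5 = -1.56
Compute 2^(-1.56) = 0.339151
T_allowed = 8 / 0.339151 = 23.588313 hours
Dose = (T / T_allowed) * 100
Dose = (4.9 / 23.588313) * 100 = 20.77

20.77 %


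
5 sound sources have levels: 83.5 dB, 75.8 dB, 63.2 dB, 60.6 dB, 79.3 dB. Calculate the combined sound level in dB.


Formula: L_total = 10 * log10( sum(10^(Li/10)) )
  Source 1: 10^(83.5/10) = 223872113.8568
  Source 2: 10^(75.8/10) = 38018939.6321
  Source 3: 10^(63.2/10) = 2089296.1309
  Source 4: 10^(60.6/10) = 1148153.6215
  Source 5: 10^(79.3/10) = 85113803.8202
Sum of linear values = 350242307.0615
L_total = 10 * log10(350242307.0615) = 85.44

85.44 dB


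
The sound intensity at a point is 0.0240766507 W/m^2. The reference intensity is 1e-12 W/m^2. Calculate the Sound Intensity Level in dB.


Given values:
  I = 0.0240766507 W/m^2
  I_ref = 1e-12 W/m^2
Formula: SIL = 10 * log10(I / I_ref)
Compute ratio: I / I_ref = 24076650700
Compute log10: log10(24076650700) = 10.381596
Multiply: SIL = 10 * 10.381596 = 103.82

103.82 dB


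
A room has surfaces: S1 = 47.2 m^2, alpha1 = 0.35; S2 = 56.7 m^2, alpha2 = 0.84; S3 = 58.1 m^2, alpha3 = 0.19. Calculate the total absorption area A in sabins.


Given surfaces:
  Surface 1: 47.2 * 0.35 = 16.52
  Surface 2: 56.7 * 0.84 = 47.628
  Surface 3: 58.1 * 0.19 = 11.039
Formula: A = sum(Si * alpha_i)
A = 16.52 + 47.628 + 11.039
A = 75.19

75.19 sabins


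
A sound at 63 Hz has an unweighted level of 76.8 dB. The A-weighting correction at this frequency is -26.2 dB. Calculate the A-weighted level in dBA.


Given values:
  SPL = 76.8 dB
  A-weighting at 63 Hz = -26.2 dB
Formula: L_A = SPL + A_weight
L_A = 76.8 + (-26.2)
L_A = 50.6

50.6 dBA


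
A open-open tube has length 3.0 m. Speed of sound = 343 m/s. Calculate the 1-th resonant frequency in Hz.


Given values:
  Tube type: open-open, L = 3.0 m, c = 343 m/s, n = 1
Formula: f_n = n * c / (2 * L)
Compute 2 * L = 2 * 3.0 = 6.0
f = 1 * 343 / 6.0
f = 57.17

57.17 Hz


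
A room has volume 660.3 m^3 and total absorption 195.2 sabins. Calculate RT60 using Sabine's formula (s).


Given values:
  V = 660.3 m^3
  A = 195.2 sabins
Formula: RT60 = 0.161 * V / A
Numerator: 0.161 * 660.3 = 106.3083
RT60 = 106.3083 / 195.2 = 0.545

0.545 s


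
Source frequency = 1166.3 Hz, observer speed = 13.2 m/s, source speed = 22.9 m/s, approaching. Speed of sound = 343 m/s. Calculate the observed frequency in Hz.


Given values:
  f_s = 1166.3 Hz, v_o = 13.2 m/s, v_s = 22.9 m/s
  Direction: approaching
Formula: f_o = f_s * (c + v_o) / (c - v_s)
Numerator: c + v_o = 343 + 13.2 = 356.2
Denominator: c - v_s = 343 - 22.9 = 320.1
f_o = 1166.3 * 356.2 / 320.1 = 1297.83

1297.83 Hz


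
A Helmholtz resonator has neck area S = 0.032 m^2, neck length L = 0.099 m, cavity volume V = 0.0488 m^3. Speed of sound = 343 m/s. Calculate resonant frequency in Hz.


Given values:
  S = 0.032 m^2, L = 0.099 m, V = 0.0488 m^3, c = 343 m/s
Formula: f = (c / (2*pi)) * sqrt(S / (V * L))
Compute V * L = 0.0488 * 0.099 = 0.0048312
Compute S / (V * L) = 0.032 / 0.0048312 = 6.6236
Compute sqrt(6.6236) = 2.573636
Compute c / (2*pi) = 343 / 6.283185 = 54.590148
f = 54.590148 * 2.573636 = 140.5

140.5 Hz


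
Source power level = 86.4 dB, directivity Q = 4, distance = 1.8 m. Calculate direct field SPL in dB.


Given values:
  Lw = 86.4 dB, Q = 4, r = 1.8 m
Formula: SPL = Lw + 10 * log10(Q / (4 * pi * r^2))
Compute 4 * pi * r^2 = 4 * pi * 1.8^2 = 40.715
Compute Q / denom = 4 / 40.715 = 0.09824389
Compute 10 * log10(0.09824389) = -10.0769
SPL = 86.4 + (-10.0769) = 76.32

76.32 dB


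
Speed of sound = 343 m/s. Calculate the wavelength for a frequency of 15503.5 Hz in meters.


Given values:
  c = 343 m/s, f = 15503.5 Hz
Formula: lambda = c / f
lambda = 343 / 15503.5
lambda = 0.0221

0.0221 m


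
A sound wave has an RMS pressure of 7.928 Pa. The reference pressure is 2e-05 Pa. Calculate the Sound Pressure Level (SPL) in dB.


Given values:
  p = 7.928 Pa
  p_ref = 2e-05 Pa
Formula: SPL = 20 * log10(p / p_ref)
Compute ratio: p / p_ref = 7.928 / 2e-05 = 396400
Compute log10: log10(396400) = 5.598134
Multiply: SPL = 20 * 5.598134 = 111.96

111.96 dB


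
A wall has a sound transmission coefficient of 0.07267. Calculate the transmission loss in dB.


Given values:
  tau = 0.07267
Formula: TL = 10 * log10(1 / tau)
Compute 1 / tau = 1 / 0.07267 = 13.7608
Compute log10(13.7608) = 1.138644
TL = 10 * 1.138644 = 11.39

11.39 dB


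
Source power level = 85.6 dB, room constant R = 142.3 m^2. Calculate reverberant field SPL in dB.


Given values:
  Lw = 85.6 dB, R = 142.3 m^2
Formula: SPL = Lw + 10 * log10(4 / R)
Compute 4 / R = 4 / 142.3 = 0.02811
Compute 10 * log10(0.02811) = -15.5114
SPL = 85.6 + (-15.5114) = 70.09

70.09 dB


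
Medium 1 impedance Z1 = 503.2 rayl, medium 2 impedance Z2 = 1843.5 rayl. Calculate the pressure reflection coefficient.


Given values:
  Z1 = 503.2 rayl, Z2 = 1843.5 rayl
Formula: R = (Z2 - Z1) / (Z2 + Z1)
Numerator: Z2 - Z1 = 1843.5 - 503.2 = 1340.3
Denominator: Z2 + Z1 = 1843.5 + 503.2 = 2346.7
R = 1340.3 / 2346.7 = 0.5711

0.5711


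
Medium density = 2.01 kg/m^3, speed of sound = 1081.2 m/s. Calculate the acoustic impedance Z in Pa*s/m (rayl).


Given values:
  rho = 2.01 kg/m^3
  c = 1081.2 m/s
Formula: Z = rho * c
Z = 2.01 * 1081.2
Z = 2173.21

2173.21 rayl


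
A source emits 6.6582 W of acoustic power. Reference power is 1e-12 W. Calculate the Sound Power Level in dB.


Given values:
  W = 6.6582 W
  W_ref = 1e-12 W
Formula: SWL = 10 * log10(W / W_ref)
Compute ratio: W / W_ref = 6658200000000
Compute log10: log10(6658200000000) = 12.823357
Multiply: SWL = 10 * 12.823357 = 128.23

128.23 dB


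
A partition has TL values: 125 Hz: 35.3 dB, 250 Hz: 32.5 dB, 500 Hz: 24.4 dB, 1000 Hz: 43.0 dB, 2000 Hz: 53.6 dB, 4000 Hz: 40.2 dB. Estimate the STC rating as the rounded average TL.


Given TL values at each frequency:
  125 Hz: 35.3 dB
  250 Hz: 32.5 dB
  500 Hz: 24.4 dB
  1000 Hz: 43.0 dB
  2000 Hz: 53.6 dB
  4000 Hz: 40.2 dB
Formula: STC ~ round(average of TL values)
Sum = 35.3 + 32.5 + 24.4 + 43.0 + 53.6 + 40.2 = 229.0
Average = 229.0 / 6 = 38.17
Rounded: 38

38


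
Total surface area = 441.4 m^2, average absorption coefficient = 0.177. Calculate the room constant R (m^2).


Given values:
  S = 441.4 m^2, alpha = 0.177
Formula: R = S * alpha / (1 - alpha)
Numerator: 441.4 * 0.177 = 78.1278
Denominator: 1 - 0.177 = 0.823
R = 78.1278 / 0.823 = 94.93

94.93 m^2


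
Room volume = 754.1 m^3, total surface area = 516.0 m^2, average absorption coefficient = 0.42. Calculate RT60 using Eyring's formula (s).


Given values:
  V = 754.1 m^3, S = 516.0 m^2, alpha = 0.42
Formula: RT60 = 0.161 * V / (-S * ln(1 - alpha))
Compute ln(1 - 0.42) = ln(0.58) = -0.544727
Denominator: -516.0 * -0.544727 = 281.0791
Numerator: 0.161 * 754.1 = 121.4101
RT60 = 121.4101 / 281.0791 = 0.432

0.432 s


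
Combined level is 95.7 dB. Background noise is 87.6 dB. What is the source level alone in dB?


Given values:
  L_total = 95.7 dB, L_bg = 87.6 dB
Formula: L_source = 10 * log10(10^(L_total/10) - 10^(L_bg/10))
Convert to linear:
  10^(95.7/10) = 3715352290.9717
  10^(87.6/10) = 575439937.3372
Difference: 3715352290.9717 - 575439937.3372 = 3139912353.6345
L_source = 10 * log10(3139912353.6345) = 94.97

94.97 dB


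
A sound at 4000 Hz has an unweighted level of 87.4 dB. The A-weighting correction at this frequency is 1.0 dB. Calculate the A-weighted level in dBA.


Given values:
  SPL = 87.4 dB
  A-weighting at 4000 Hz = 1.0 dB
Formula: L_A = SPL + A_weight
L_A = 87.4 + (1.0)
L_A = 88.4

88.4 dBA


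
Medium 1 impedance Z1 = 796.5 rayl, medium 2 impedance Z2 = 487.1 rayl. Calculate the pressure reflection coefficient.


Given values:
  Z1 = 796.5 rayl, Z2 = 487.1 rayl
Formula: R = (Z2 - Z1) / (Z2 + Z1)
Numerator: Z2 - Z1 = 487.1 - 796.5 = -309.4
Denominator: Z2 + Z1 = 487.1 + 796.5 = 1283.6
R = -309.4 / 1283.6 = -0.241

-0.241


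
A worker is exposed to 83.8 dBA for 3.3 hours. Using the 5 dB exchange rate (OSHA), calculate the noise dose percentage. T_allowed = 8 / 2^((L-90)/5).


Given values:
  L = 83.8 dBA, T = 3.3 hours
Formula: T_allowed = 8 / 2^((L - 90) / 5)
Compute exponent: (83.8 - 90) / 5 = -1.24
Compute 2^(-1.24) = 0.423373
T_allowed = 8 / 0.423373 = 18.895867 hours
Dose = (T / T_allowed) * 100
Dose = (3.3 / 18.895867) * 100 = 17.46

17.46 %


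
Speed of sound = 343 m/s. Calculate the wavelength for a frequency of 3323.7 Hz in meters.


Given values:
  c = 343 m/s, f = 3323.7 Hz
Formula: lambda = c / f
lambda = 343 / 3323.7
lambda = 0.1032

0.1032 m


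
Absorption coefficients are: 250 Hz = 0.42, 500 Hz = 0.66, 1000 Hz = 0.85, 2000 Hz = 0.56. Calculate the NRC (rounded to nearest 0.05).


Given values:
  a_250 = 0.42, a_500 = 0.66
  a_1000 = 0.85, a_2000 = 0.56
Formula: NRC = (a250 + a500 + a1000 + a2000) / 4
Sum = 0.42 + 0.66 + 0.85 + 0.56 = 2.49
NRC = 2.49 / 4 = 0.6225
Rounded to nearest 0.05: 0.6

0.6


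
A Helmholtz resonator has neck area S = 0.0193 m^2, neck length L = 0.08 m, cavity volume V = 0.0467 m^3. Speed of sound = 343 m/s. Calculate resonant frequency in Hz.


Given values:
  S = 0.0193 m^2, L = 0.08 m, V = 0.0467 m^3, c = 343 m/s
Formula: f = (c / (2*pi)) * sqrt(S / (V * L))
Compute V * L = 0.0467 * 0.08 = 0.003736
Compute S / (V * L) = 0.0193 / 0.003736 = 5.166
Compute sqrt(5.166) = 2.272884
Compute c / (2*pi) = 343 / 6.283185 = 54.590148
f = 54.590148 * 2.272884 = 124.08

124.08 Hz


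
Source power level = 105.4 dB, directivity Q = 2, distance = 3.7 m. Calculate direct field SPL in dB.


Given values:
  Lw = 105.4 dB, Q = 2, r = 3.7 m
Formula: SPL = Lw + 10 * log10(Q / (4 * pi * r^2))
Compute 4 * pi * r^2 = 4 * pi * 3.7^2 = 172.0336
Compute Q / denom = 2 / 172.0336 = 0.01162564
Compute 10 * log10(0.01162564) = -19.3458
SPL = 105.4 + (-19.3458) = 86.05

86.05 dB


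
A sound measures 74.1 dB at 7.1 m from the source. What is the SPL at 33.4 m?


Given values:
  SPL1 = 74.1 dB, r1 = 7.1 m, r2 = 33.4 m
Formula: SPL2 = SPL1 - 20 * log10(r2 / r1)
Compute ratio: r2 / r1 = 33.4 / 7.1 = 4.7042
Compute log10: log10(4.7042) = 0.672486
Compute drop: 20 * 0.672486 = 13.4497
SPL2 = 74.1 - 13.4497 = 60.65

60.65 dB


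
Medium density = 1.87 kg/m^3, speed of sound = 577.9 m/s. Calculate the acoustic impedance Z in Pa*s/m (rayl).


Given values:
  rho = 1.87 kg/m^3
  c = 577.9 m/s
Formula: Z = rho * c
Z = 1.87 * 577.9
Z = 1080.67

1080.67 rayl


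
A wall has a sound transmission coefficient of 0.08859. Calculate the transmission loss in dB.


Given values:
  tau = 0.08859
Formula: TL = 10 * log10(1 / tau)
Compute 1 / tau = 1 / 0.08859 = 11.288
Compute log10(11.288) = 1.052617
TL = 10 * 1.052617 = 10.53

10.53 dB


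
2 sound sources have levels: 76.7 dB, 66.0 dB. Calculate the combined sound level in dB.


Formula: L_total = 10 * log10( sum(10^(Li/10)) )
  Source 1: 10^(76.7/10) = 46773514.1287
  Source 2: 10^(66.0/10) = 3981071.7055
Sum of linear values = 50754585.8342
L_total = 10 * log10(50754585.8342) = 77.05

77.05 dB


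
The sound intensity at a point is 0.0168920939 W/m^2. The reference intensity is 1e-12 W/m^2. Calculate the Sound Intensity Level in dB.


Given values:
  I = 0.0168920939 W/m^2
  I_ref = 1e-12 W/m^2
Formula: SIL = 10 * log10(I / I_ref)
Compute ratio: I / I_ref = 16892093900
Compute log10: log10(16892093900) = 10.227683
Multiply: SIL = 10 * 10.227683 = 102.28

102.28 dB


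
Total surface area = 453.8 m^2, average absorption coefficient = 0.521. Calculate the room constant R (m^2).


Given values:
  S = 453.8 m^2, alpha = 0.521
Formula: R = S * alpha / (1 - alpha)
Numerator: 453.8 * 0.521 = 236.4298
Denominator: 1 - 0.521 = 0.479
R = 236.4298 / 0.479 = 493.59

493.59 m^2


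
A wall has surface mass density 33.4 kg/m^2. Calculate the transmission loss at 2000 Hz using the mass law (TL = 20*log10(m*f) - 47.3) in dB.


Given values:
  m = 33.4 kg/m^2, f = 2000 Hz
Formula: TL = 20 * log10(m * f) - 47.3
Compute m * f = 33.4 * 2000 = 66800.0
Compute log10(66800.0) = 4.824776
Compute 20 * 4.824776 = 96.4955
TL = 96.4955 - 47.3 = 49.2

49.2 dB


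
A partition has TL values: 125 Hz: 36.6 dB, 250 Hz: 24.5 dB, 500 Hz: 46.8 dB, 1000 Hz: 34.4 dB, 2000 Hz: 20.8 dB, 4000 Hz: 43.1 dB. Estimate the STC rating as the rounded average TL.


Given TL values at each frequency:
  125 Hz: 36.6 dB
  250 Hz: 24.5 dB
  500 Hz: 46.8 dB
  1000 Hz: 34.4 dB
  2000 Hz: 20.8 dB
  4000 Hz: 43.1 dB
Formula: STC ~ round(average of TL values)
Sum = 36.6 + 24.5 + 46.8 + 34.4 + 20.8 + 43.1 = 206.2
Average = 206.2 / 6 = 34.37
Rounded: 34

34


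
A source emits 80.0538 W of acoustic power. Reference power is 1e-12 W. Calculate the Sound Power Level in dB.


Given values:
  W = 80.0538 W
  W_ref = 1e-12 W
Formula: SWL = 10 * log10(W / W_ref)
Compute ratio: W / W_ref = 80053800000000
Compute log10: log10(80053800000000) = 13.903382
Multiply: SWL = 10 * 13.903382 = 139.03

139.03 dB


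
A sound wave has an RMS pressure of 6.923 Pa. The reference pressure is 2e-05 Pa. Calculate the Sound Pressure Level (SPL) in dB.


Given values:
  p = 6.923 Pa
  p_ref = 2e-05 Pa
Formula: SPL = 20 * log10(p / p_ref)
Compute ratio: p / p_ref = 6.923 / 2e-05 = 346150
Compute log10: log10(346150) = 5.539264
Multiply: SPL = 20 * 5.539264 = 110.79

110.79 dB


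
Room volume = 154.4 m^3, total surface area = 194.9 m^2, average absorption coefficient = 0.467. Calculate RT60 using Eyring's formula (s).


Given values:
  V = 154.4 m^3, S = 194.9 m^2, alpha = 0.467
Formula: RT60 = 0.161 * V / (-S * ln(1 - alpha))
Compute ln(1 - 0.467) = ln(0.533) = -0.629234
Denominator: -194.9 * -0.629234 = 122.6377
Numerator: 0.161 * 154.4 = 24.8584
RT60 = 24.8584 / 122.6377 = 0.203

0.203 s


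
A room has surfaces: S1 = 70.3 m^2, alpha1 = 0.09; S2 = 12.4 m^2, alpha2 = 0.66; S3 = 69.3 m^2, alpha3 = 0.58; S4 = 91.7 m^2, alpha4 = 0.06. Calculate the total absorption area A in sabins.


Given surfaces:
  Surface 1: 70.3 * 0.09 = 6.327
  Surface 2: 12.4 * 0.66 = 8.184
  Surface 3: 69.3 * 0.58 = 40.194
  Surface 4: 91.7 * 0.06 = 5.502
Formula: A = sum(Si * alpha_i)
A = 6.327 + 8.184 + 40.194 + 5.502
A = 60.21

60.21 sabins


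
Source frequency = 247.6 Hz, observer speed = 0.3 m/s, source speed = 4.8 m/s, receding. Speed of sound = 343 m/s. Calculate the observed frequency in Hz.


Given values:
  f_s = 247.6 Hz, v_o = 0.3 m/s, v_s = 4.8 m/s
  Direction: receding
Formula: f_o = f_s * (c - v_o) / (c + v_s)
Numerator: c - v_o = 343 - 0.3 = 342.7
Denominator: c + v_s = 343 + 4.8 = 347.8
f_o = 247.6 * 342.7 / 347.8 = 243.97

243.97 Hz


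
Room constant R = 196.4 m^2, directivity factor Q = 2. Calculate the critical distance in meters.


Given values:
  R = 196.4 m^2, Q = 2
Formula: d_c = 0.141 * sqrt(Q * R)
Compute Q * R = 2 * 196.4 = 392.8
Compute sqrt(392.8) = 19.8192
d_c = 0.141 * 19.8192 = 2.795

2.795 m


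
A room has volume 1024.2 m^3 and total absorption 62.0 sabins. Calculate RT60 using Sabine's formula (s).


Given values:
  V = 1024.2 m^3
  A = 62.0 sabins
Formula: RT60 = 0.161 * V / A
Numerator: 0.161 * 1024.2 = 164.8962
RT60 = 164.8962 / 62.0 = 2.66

2.66 s


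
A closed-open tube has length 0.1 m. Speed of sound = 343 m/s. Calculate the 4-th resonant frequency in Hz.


Given values:
  Tube type: closed-open, L = 0.1 m, c = 343 m/s, n = 4
Formula: f_n = (2n - 1) * c / (4 * L)
Compute 2n - 1 = 2*4 - 1 = 7
Compute 4 * L = 4 * 0.1 = 0.4
f = 7 * 343 / 0.4
f = 6002.5

6002.5 Hz


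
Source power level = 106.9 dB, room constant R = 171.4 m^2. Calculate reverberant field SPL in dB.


Given values:
  Lw = 106.9 dB, R = 171.4 m^2
Formula: SPL = Lw + 10 * log10(4 / R)
Compute 4 / R = 4 / 171.4 = 0.023337
Compute 10 * log10(0.023337) = -16.3195
SPL = 106.9 + (-16.3195) = 90.58

90.58 dB


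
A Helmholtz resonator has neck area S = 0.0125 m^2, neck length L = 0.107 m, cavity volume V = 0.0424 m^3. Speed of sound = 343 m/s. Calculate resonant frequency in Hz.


Given values:
  S = 0.0125 m^2, L = 0.107 m, V = 0.0424 m^3, c = 343 m/s
Formula: f = (c / (2*pi)) * sqrt(S / (V * L))
Compute V * L = 0.0424 * 0.107 = 0.0045368
Compute S / (V * L) = 0.0125 / 0.0045368 = 2.7552
Compute sqrt(2.7552) = 1.65988
Compute c / (2*pi) = 343 / 6.283185 = 54.590148
f = 54.590148 * 1.65988 = 90.61

90.61 Hz


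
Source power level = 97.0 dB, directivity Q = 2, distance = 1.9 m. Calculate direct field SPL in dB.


Given values:
  Lw = 97.0 dB, Q = 2, r = 1.9 m
Formula: SPL = Lw + 10 * log10(Q / (4 * pi * r^2))
Compute 4 * pi * r^2 = 4 * pi * 1.9^2 = 45.3646
Compute Q / denom = 2 / 45.3646 = 0.04408724
Compute 10 * log10(0.04408724) = -13.5569
SPL = 97.0 + (-13.5569) = 83.44

83.44 dB


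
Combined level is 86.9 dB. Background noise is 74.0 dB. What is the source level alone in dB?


Given values:
  L_total = 86.9 dB, L_bg = 74.0 dB
Formula: L_source = 10 * log10(10^(L_total/10) - 10^(L_bg/10))
Convert to linear:
  10^(86.9/10) = 489778819.3684
  10^(74.0/10) = 25118864.3151
Difference: 489778819.3684 - 25118864.3151 = 464659955.0533
L_source = 10 * log10(464659955.0533) = 86.67

86.67 dB


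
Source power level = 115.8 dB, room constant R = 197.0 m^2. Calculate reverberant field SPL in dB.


Given values:
  Lw = 115.8 dB, R = 197.0 m^2
Formula: SPL = Lw + 10 * log10(4 / R)
Compute 4 / R = 4 / 197.0 = 0.020305
Compute 10 * log10(0.020305) = -16.924
SPL = 115.8 + (-16.924) = 98.88

98.88 dB


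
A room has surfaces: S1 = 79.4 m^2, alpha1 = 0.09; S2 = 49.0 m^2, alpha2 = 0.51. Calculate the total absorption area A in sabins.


Given surfaces:
  Surface 1: 79.4 * 0.09 = 7.146
  Surface 2: 49.0 * 0.51 = 24.99
Formula: A = sum(Si * alpha_i)
A = 7.146 + 24.99
A = 32.14

32.14 sabins


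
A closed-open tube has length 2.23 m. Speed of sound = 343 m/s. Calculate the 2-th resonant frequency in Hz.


Given values:
  Tube type: closed-open, L = 2.23 m, c = 343 m/s, n = 2
Formula: f_n = (2n - 1) * c / (4 * L)
Compute 2n - 1 = 2*2 - 1 = 3
Compute 4 * L = 4 * 2.23 = 8.92
f = 3 * 343 / 8.92
f = 115.36

115.36 Hz


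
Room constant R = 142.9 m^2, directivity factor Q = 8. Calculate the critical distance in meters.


Given values:
  R = 142.9 m^2, Q = 8
Formula: d_c = 0.141 * sqrt(Q * R)
Compute Q * R = 8 * 142.9 = 1143.2
Compute sqrt(1143.2) = 33.8112
d_c = 0.141 * 33.8112 = 4.767

4.767 m


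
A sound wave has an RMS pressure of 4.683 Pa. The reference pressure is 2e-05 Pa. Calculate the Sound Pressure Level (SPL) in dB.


Given values:
  p = 4.683 Pa
  p_ref = 2e-05 Pa
Formula: SPL = 20 * log10(p / p_ref)
Compute ratio: p / p_ref = 4.683 / 2e-05 = 234150
Compute log10: log10(234150) = 5.369494
Multiply: SPL = 20 * 5.369494 = 107.39

107.39 dB


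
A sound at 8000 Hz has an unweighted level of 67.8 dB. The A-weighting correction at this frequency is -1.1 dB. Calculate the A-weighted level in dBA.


Given values:
  SPL = 67.8 dB
  A-weighting at 8000 Hz = -1.1 dB
Formula: L_A = SPL + A_weight
L_A = 67.8 + (-1.1)
L_A = 66.7

66.7 dBA


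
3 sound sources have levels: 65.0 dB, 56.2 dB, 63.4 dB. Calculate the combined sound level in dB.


Formula: L_total = 10 * log10( sum(10^(Li/10)) )
  Source 1: 10^(65.0/10) = 3162277.6602
  Source 2: 10^(56.2/10) = 416869.3835
  Source 3: 10^(63.4/10) = 2187761.6239
Sum of linear values = 5766908.6676
L_total = 10 * log10(5766908.6676) = 67.61

67.61 dB


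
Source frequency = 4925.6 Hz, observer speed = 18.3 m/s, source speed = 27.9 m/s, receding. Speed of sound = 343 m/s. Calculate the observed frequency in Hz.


Given values:
  f_s = 4925.6 Hz, v_o = 18.3 m/s, v_s = 27.9 m/s
  Direction: receding
Formula: f_o = f_s * (c - v_o) / (c + v_s)
Numerator: c - v_o = 343 - 18.3 = 324.7
Denominator: c + v_s = 343 + 27.9 = 370.9
f_o = 4925.6 * 324.7 / 370.9 = 4312.06

4312.06 Hz


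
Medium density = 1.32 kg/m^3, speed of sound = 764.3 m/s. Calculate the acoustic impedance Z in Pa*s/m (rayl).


Given values:
  rho = 1.32 kg/m^3
  c = 764.3 m/s
Formula: Z = rho * c
Z = 1.32 * 764.3
Z = 1008.88

1008.88 rayl


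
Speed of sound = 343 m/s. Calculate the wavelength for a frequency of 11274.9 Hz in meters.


Given values:
  c = 343 m/s, f = 11274.9 Hz
Formula: lambda = c / f
lambda = 343 / 11274.9
lambda = 0.0304

0.0304 m


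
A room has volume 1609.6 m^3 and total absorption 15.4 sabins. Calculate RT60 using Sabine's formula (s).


Given values:
  V = 1609.6 m^3
  A = 15.4 sabins
Formula: RT60 = 0.161 * V / A
Numerator: 0.161 * 1609.6 = 259.1456
RT60 = 259.1456 / 15.4 = 16.828

16.828 s


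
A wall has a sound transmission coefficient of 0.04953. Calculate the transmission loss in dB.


Given values:
  tau = 0.04953
Formula: TL = 10 * log10(1 / tau)
Compute 1 / tau = 1 / 0.04953 = 20.1898
Compute log10(20.1898) = 1.305132
TL = 10 * 1.305132 = 13.05

13.05 dB


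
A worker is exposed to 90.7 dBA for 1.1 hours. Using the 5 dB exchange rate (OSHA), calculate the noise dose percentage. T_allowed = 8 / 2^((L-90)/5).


Given values:
  L = 90.7 dBA, T = 1.1 hours
Formula: T_allowed = 8 / 2^((L - 90) / 5)
Compute exponent: (90.7 - 90) / 5 = 0.14
Compute 2^(0.14) = 1.101905
T_allowed = 8 / 1.101905 = 7.260154 hours
Dose = (T / T_allowed) * 100
Dose = (1.1 / 7.260154) * 100 = 15.15

15.15 %


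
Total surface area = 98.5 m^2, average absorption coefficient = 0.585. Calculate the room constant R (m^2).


Given values:
  S = 98.5 m^2, alpha = 0.585
Formula: R = S * alpha / (1 - alpha)
Numerator: 98.5 * 0.585 = 57.6225
Denominator: 1 - 0.585 = 0.415
R = 57.6225 / 0.415 = 138.85

138.85 m^2


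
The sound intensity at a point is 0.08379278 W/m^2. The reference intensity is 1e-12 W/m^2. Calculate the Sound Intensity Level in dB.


Given values:
  I = 0.08379278 W/m^2
  I_ref = 1e-12 W/m^2
Formula: SIL = 10 * log10(I / I_ref)
Compute ratio: I / I_ref = 83792780000
Compute log10: log10(83792780000) = 10.923207
Multiply: SIL = 10 * 10.923207 = 109.23

109.23 dB


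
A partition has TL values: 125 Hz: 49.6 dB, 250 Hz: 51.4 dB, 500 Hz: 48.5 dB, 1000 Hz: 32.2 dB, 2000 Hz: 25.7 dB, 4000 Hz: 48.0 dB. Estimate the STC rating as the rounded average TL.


Given TL values at each frequency:
  125 Hz: 49.6 dB
  250 Hz: 51.4 dB
  500 Hz: 48.5 dB
  1000 Hz: 32.2 dB
  2000 Hz: 25.7 dB
  4000 Hz: 48.0 dB
Formula: STC ~ round(average of TL values)
Sum = 49.6 + 51.4 + 48.5 + 32.2 + 25.7 + 48.0 = 255.4
Average = 255.4 / 6 = 42.57
Rounded: 43

43


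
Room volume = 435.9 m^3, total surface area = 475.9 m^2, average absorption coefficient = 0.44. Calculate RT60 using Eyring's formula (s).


Given values:
  V = 435.9 m^3, S = 475.9 m^2, alpha = 0.44
Formula: RT60 = 0.161 * V / (-S * ln(1 - alpha))
Compute ln(1 - 0.44) = ln(0.56) = -0.579818
Denominator: -475.9 * -0.579818 = 275.9354
Numerator: 0.161 * 435.9 = 70.1799
RT60 = 70.1799 / 275.9354 = 0.254

0.254 s


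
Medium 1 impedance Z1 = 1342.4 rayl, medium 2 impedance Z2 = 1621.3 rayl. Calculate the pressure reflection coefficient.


Given values:
  Z1 = 1342.4 rayl, Z2 = 1621.3 rayl
Formula: R = (Z2 - Z1) / (Z2 + Z1)
Numerator: Z2 - Z1 = 1621.3 - 1342.4 = 278.9
Denominator: Z2 + Z1 = 1621.3 + 1342.4 = 2963.7
R = 278.9 / 2963.7 = 0.0941

0.0941


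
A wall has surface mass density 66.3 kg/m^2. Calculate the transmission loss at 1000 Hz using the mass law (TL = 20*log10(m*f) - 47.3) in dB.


Given values:
  m = 66.3 kg/m^2, f = 1000 Hz
Formula: TL = 20 * log10(m * f) - 47.3
Compute m * f = 66.3 * 1000 = 66300.0
Compute log10(66300.0) = 4.821514
Compute 20 * 4.821514 = 96.4303
TL = 96.4303 - 47.3 = 49.13

49.13 dB


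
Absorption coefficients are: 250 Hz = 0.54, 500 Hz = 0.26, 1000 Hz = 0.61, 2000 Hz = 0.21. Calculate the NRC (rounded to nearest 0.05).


Given values:
  a_250 = 0.54, a_500 = 0.26
  a_1000 = 0.61, a_2000 = 0.21
Formula: NRC = (a250 + a500 + a1000 + a2000) / 4
Sum = 0.54 + 0.26 + 0.61 + 0.21 = 1.62
NRC = 1.62 / 4 = 0.405
Rounded to nearest 0.05: 0.4

0.4


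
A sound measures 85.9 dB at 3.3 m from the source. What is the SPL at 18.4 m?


Given values:
  SPL1 = 85.9 dB, r1 = 3.3 m, r2 = 18.4 m
Formula: SPL2 = SPL1 - 20 * log10(r2 / r1)
Compute ratio: r2 / r1 = 18.4 / 3.3 = 5.5758
Compute log10: log10(5.5758) = 0.746307
Compute drop: 20 * 0.746307 = 14.9261
SPL2 = 85.9 - 14.9261 = 70.97

70.97 dB


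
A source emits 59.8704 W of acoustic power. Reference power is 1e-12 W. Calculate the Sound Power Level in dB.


Given values:
  W = 59.8704 W
  W_ref = 1e-12 W
Formula: SWL = 10 * log10(W / W_ref)
Compute ratio: W / W_ref = 59870400000000
Compute log10: log10(59870400000000) = 13.777212
Multiply: SWL = 10 * 13.777212 = 137.77

137.77 dB


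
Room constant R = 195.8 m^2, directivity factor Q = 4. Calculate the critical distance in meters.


Given values:
  R = 195.8 m^2, Q = 4
Formula: d_c = 0.141 * sqrt(Q * R)
Compute Q * R = 4 * 195.8 = 783.2
Compute sqrt(783.2) = 27.9857
d_c = 0.141 * 27.9857 = 3.946

3.946 m


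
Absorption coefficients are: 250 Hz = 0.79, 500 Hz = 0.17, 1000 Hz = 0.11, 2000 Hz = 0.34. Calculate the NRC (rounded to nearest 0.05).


Given values:
  a_250 = 0.79, a_500 = 0.17
  a_1000 = 0.11, a_2000 = 0.34
Formula: NRC = (a250 + a500 + a1000 + a2000) / 4
Sum = 0.79 + 0.17 + 0.11 + 0.34 = 1.41
NRC = 1.41 / 4 = 0.3525
Rounded to nearest 0.05: 0.35

0.35


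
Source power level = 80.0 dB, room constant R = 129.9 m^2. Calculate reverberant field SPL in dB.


Given values:
  Lw = 80.0 dB, R = 129.9 m^2
Formula: SPL = Lw + 10 * log10(4 / R)
Compute 4 / R = 4 / 129.9 = 0.030793
Compute 10 * log10(0.030793) = -15.1155
SPL = 80.0 + (-15.1155) = 64.88

64.88 dB


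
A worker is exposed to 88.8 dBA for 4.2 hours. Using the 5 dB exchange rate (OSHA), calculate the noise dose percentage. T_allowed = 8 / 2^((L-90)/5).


Given values:
  L = 88.8 dBA, T = 4.2 hours
Formula: T_allowed = 8 / 2^((L - 90) / 5)
Compute exponent: (88.8 - 90) / 5 = -0.24
Compute 2^(-0.24) = 0.846745
T_allowed = 8 / 0.846745 = 9.447945 hours
Dose = (T / T_allowed) * 100
Dose = (4.2 / 9.447945) * 100 = 44.45

44.45 %


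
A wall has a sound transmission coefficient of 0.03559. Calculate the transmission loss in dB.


Given values:
  tau = 0.03559
Formula: TL = 10 * log10(1 / tau)
Compute 1 / tau = 1 / 0.03559 = 28.0978
Compute log10(28.0978) = 1.448672
TL = 10 * 1.448672 = 14.49

14.49 dB


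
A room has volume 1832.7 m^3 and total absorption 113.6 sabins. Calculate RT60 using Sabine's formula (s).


Given values:
  V = 1832.7 m^3
  A = 113.6 sabins
Formula: RT60 = 0.161 * V / A
Numerator: 0.161 * 1832.7 = 295.0647
RT60 = 295.0647 / 113.6 = 2.597

2.597 s


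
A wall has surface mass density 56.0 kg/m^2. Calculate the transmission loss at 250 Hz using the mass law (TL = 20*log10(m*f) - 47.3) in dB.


Given values:
  m = 56.0 kg/m^2, f = 250 Hz
Formula: TL = 20 * log10(m * f) - 47.3
Compute m * f = 56.0 * 250 = 14000.0
Compute log10(14000.0) = 4.146128
Compute 20 * 4.146128 = 82.9226
TL = 82.9226 - 47.3 = 35.62

35.62 dB


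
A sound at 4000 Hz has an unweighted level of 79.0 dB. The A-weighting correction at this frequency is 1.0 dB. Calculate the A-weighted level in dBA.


Given values:
  SPL = 79.0 dB
  A-weighting at 4000 Hz = 1.0 dB
Formula: L_A = SPL + A_weight
L_A = 79.0 + (1.0)
L_A = 80.0

80.0 dBA


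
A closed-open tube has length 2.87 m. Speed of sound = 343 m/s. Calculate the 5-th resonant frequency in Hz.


Given values:
  Tube type: closed-open, L = 2.87 m, c = 343 m/s, n = 5
Formula: f_n = (2n - 1) * c / (4 * L)
Compute 2n - 1 = 2*5 - 1 = 9
Compute 4 * L = 4 * 2.87 = 11.48
f = 9 * 343 / 11.48
f = 268.9

268.9 Hz


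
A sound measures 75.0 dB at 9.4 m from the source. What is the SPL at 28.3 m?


Given values:
  SPL1 = 75.0 dB, r1 = 9.4 m, r2 = 28.3 m
Formula: SPL2 = SPL1 - 20 * log10(r2 / r1)
Compute ratio: r2 / r1 = 28.3 / 9.4 = 3.0106
Compute log10: log10(3.0106) = 0.478653
Compute drop: 20 * 0.478653 = 9.5731
SPL2 = 75.0 - 9.5731 = 65.43

65.43 dB


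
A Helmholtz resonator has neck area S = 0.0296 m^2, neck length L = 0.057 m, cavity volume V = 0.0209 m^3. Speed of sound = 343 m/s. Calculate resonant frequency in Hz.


Given values:
  S = 0.0296 m^2, L = 0.057 m, V = 0.0209 m^3, c = 343 m/s
Formula: f = (c / (2*pi)) * sqrt(S / (V * L))
Compute V * L = 0.0209 * 0.057 = 0.0011913
Compute S / (V * L) = 0.0296 / 0.0011913 = 24.8468
Compute sqrt(24.8468) = 4.984656
Compute c / (2*pi) = 343 / 6.283185 = 54.590148
f = 54.590148 * 4.984656 = 272.11

272.11 Hz


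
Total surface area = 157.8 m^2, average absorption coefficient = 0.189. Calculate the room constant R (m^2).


Given values:
  S = 157.8 m^2, alpha = 0.189
Formula: R = S * alpha / (1 - alpha)
Numerator: 157.8 * 0.189 = 29.8242
Denominator: 1 - 0.189 = 0.811
R = 29.8242 / 0.811 = 36.77

36.77 m^2


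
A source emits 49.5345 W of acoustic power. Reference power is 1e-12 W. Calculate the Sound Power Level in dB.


Given values:
  W = 49.5345 W
  W_ref = 1e-12 W
Formula: SWL = 10 * log10(W / W_ref)
Compute ratio: W / W_ref = 49534500000000
Compute log10: log10(49534500000000) = 13.694908
Multiply: SWL = 10 * 13.694908 = 136.95

136.95 dB
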